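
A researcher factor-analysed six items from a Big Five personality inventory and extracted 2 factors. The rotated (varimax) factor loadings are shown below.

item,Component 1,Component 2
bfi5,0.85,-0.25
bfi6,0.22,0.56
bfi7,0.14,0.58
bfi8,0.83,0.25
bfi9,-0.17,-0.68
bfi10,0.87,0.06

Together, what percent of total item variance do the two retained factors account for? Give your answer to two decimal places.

58.44%

SS loadings by factor: 2.2652, 1.2410; total = 3.5062.
Total variance with 6 standardized items is 6, so the solution explains 3.5062/6 = 0.5844 = 58.44%.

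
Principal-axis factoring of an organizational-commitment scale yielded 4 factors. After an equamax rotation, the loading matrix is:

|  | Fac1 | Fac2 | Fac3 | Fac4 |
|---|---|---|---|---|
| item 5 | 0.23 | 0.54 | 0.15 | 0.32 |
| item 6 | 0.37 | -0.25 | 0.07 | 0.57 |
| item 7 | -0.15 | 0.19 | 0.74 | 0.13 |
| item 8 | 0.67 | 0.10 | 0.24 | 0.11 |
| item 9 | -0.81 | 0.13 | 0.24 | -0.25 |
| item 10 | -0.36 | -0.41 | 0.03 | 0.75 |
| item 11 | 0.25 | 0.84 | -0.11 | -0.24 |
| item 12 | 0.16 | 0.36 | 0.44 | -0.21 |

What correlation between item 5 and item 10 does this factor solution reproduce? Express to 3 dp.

r̂ = Σ λ_i·λ_j across factors = (0.23)(-0.36) + (0.54)(-0.41) + (0.15)(0.03) + (0.32)(0.75)
  = -0.0828 -0.2214 +0.0045 +0.2400 = -0.0597

-0.060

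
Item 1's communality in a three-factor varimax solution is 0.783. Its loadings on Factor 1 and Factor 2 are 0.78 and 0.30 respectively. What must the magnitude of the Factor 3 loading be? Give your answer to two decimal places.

Under orthogonal rotation h² = Σλ², so λ_Factor 3² = h² − (0.6984) = 0.783 − 0.6984 = 0.0846.
|λ| = √0.0846 = 0.2909.

0.29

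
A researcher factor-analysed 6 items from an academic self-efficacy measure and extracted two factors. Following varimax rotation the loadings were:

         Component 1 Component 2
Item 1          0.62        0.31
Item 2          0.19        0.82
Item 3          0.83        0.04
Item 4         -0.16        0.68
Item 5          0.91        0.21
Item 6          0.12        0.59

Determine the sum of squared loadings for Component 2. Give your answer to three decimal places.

1.625

SS loadings for Component 2 = 0.31² + 0.82² + 0.04² + 0.68² + 0.21² + 0.59² = 0.0961 + 0.6724 + 0.0016 + 0.4624 + 0.0441 + 0.3481 = 1.6247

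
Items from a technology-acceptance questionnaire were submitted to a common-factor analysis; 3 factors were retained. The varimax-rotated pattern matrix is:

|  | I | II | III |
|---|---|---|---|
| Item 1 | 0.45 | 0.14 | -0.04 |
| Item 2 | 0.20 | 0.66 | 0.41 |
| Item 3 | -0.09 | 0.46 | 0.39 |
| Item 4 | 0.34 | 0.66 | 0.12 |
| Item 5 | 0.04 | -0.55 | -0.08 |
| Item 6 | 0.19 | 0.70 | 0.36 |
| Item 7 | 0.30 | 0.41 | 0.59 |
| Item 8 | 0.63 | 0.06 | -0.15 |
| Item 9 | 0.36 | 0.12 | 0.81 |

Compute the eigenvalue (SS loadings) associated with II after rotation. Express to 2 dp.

SS loadings for II = 0.14² + 0.66² + 0.46² + 0.66² + (-0.55)² + 0.70² + 0.41² + 0.06² + 0.12² = 0.0196 + 0.4356 + 0.2116 + 0.4356 + 0.3025 + 0.4900 + 0.1681 + 0.0036 + 0.0144 = 2.0810

2.08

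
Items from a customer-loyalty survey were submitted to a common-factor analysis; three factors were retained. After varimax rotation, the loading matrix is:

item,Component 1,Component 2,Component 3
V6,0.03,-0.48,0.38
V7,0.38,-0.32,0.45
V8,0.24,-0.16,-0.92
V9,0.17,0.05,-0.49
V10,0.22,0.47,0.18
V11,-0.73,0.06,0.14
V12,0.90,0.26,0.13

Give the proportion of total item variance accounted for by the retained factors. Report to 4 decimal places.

0.5398

SS loadings by factor: 1.6231, 0.6530, 1.5023; total = 3.7784.
Total variance with 7 standardized items is 7, so the solution explains 3.7784/7 = 0.5398.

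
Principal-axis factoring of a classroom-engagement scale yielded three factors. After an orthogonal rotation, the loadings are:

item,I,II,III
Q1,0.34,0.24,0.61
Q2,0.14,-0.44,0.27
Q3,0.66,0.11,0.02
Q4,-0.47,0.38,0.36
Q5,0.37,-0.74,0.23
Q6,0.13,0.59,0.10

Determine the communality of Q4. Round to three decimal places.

h² = (-0.47)² + 0.38² + 0.36² = 0.2209 + 0.1444 + 0.1296 = 0.4949

0.495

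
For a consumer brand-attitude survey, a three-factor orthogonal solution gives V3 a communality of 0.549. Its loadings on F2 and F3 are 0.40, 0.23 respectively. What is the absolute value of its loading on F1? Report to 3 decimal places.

0.580

Under orthogonal rotation h² = Σλ², so λ_F1² = h² − (0.2129) = 0.549 − 0.2129 = 0.3361.
|λ| = √0.3361 = 0.5797.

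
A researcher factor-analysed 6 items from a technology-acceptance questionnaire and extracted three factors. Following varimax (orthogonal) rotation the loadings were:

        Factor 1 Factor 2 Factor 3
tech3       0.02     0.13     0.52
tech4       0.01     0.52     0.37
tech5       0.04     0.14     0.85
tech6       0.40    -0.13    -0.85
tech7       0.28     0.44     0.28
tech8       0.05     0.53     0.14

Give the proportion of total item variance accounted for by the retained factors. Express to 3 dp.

0.499

SS loadings by factor: 0.2430, 0.7983, 1.9503; total = 2.9916.
Total variance with 6 standardized items is 6, so the solution explains 2.9916/6 = 0.4986.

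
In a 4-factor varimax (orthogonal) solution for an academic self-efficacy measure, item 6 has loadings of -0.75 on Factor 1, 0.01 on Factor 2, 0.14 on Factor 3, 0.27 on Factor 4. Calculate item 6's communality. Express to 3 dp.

0.655

h² = (-0.75)² + 0.01² + 0.14² + 0.27² = 0.5625 + 0.0001 + 0.0196 + 0.0729 = 0.6551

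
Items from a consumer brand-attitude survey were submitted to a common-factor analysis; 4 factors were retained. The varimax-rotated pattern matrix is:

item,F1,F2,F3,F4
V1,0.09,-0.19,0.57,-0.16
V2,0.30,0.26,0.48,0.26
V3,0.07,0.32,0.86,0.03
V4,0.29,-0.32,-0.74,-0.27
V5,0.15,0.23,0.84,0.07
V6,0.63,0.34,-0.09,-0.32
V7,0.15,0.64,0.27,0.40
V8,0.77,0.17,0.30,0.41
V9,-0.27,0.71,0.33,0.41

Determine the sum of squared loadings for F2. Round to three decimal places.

SS loadings for F2 = (-0.19)² + 0.26² + 0.32² + (-0.32)² + 0.23² + 0.34² + 0.64² + 0.17² + 0.71² = 0.0361 + 0.0676 + 0.1024 + 0.1024 + 0.0529 + 0.1156 + 0.4096 + 0.0289 + 0.5041 = 1.4196

1.420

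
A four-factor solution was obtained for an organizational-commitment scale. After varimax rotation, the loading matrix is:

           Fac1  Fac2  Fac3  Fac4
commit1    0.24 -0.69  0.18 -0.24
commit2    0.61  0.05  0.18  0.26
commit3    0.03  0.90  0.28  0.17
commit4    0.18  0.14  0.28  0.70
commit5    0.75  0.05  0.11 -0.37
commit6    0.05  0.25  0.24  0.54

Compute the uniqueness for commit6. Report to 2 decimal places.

0.59

h² = 0.05² + 0.25² + 0.24² + 0.54² = 0.0025 + 0.0625 + 0.0576 + 0.2916 = 0.4142
Uniqueness u² = 1 − h² = 1 − 0.4142 = 0.5858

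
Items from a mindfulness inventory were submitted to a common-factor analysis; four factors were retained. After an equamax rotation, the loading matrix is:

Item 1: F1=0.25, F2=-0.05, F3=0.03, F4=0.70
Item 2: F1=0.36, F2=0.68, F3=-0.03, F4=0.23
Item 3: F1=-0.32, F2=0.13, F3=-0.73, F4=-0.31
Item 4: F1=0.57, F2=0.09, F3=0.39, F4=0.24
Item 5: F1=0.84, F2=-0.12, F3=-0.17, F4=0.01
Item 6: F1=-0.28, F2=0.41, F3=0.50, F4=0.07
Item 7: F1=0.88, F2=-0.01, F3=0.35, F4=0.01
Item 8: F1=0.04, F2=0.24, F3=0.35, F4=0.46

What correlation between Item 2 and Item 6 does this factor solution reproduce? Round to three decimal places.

0.179

r̂ = Σ λ_i·λ_j across factors = (0.36)(-0.28) + (0.68)(0.41) + (-0.03)(0.50) + (0.23)(0.07)
  = -0.1008 +0.2788 -0.0150 +0.0161 = 0.1791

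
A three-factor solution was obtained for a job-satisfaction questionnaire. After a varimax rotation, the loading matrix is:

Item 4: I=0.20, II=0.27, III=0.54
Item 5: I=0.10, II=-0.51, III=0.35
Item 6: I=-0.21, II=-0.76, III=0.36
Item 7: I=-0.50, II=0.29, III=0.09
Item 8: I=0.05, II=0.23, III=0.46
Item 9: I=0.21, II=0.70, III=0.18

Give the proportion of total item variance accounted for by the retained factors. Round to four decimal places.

0.4540

Communalities: 0.4045, 0.3926, 0.7513, 0.3422, 0.2670, 0.5665; Σh² = 2.7241.
Total variance with 6 standardized items is 6, so the solution explains 2.7241/6 = 0.4540.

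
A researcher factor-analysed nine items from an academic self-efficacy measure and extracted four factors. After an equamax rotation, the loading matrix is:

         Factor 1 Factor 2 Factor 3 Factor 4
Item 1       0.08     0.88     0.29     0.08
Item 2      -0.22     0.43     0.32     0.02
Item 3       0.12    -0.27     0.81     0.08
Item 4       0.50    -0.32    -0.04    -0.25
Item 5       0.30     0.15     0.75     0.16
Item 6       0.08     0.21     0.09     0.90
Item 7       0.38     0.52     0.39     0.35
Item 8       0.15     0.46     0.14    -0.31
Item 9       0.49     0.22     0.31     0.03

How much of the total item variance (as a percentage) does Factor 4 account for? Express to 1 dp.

12.6%

SS loadings for Factor 4 = 0.08² + 0.02² + 0.08² + (-0.25)² + 0.16² + 0.90² + 0.35² + (-0.31)² + 0.03² = 1.1308
With 9 standardized items, total variance = 9. Proportion = 1.1308/9 = 0.1256 → 12.56%.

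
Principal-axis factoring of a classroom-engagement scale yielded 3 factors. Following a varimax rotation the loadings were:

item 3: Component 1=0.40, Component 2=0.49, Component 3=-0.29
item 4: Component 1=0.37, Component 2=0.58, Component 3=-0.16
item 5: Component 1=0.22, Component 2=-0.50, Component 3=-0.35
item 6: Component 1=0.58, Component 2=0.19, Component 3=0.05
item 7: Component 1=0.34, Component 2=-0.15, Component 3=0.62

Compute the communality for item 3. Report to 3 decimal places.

h² = 0.40² + 0.49² + (-0.29)² = 0.1600 + 0.2401 + 0.0841 = 0.4842

0.484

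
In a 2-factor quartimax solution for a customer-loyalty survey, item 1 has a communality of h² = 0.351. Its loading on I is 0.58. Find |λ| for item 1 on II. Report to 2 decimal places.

Under orthogonal rotation h² = Σλ², so λ_II² = h² − (0.3364) = 0.351 − 0.3364 = 0.0146.
|λ| = √0.0146 = 0.1208.

0.12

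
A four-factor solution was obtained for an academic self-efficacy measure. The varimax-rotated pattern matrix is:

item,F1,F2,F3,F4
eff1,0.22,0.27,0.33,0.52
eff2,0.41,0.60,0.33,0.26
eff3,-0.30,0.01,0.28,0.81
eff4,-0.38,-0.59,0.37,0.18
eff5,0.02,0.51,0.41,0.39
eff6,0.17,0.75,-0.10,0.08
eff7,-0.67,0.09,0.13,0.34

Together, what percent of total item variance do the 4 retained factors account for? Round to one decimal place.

SS loadings by factor: 0.9291, 1.6118, 0.6281, 1.3006; total = 4.4696.
Total variance with 7 standardized items is 7, so the solution explains 4.4696/7 = 0.6385 = 63.85%.

63.9%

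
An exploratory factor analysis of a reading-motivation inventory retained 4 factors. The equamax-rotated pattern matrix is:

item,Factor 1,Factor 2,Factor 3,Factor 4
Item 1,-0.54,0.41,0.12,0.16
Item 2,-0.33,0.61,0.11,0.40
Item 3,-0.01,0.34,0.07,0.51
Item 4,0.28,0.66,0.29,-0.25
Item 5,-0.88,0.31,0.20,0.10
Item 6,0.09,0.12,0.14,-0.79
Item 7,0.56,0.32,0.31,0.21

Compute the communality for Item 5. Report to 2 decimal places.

h² = (-0.88)² + 0.31² + 0.20² + 0.10² = 0.7744 + 0.0961 + 0.0400 + 0.0100 = 0.9205

0.92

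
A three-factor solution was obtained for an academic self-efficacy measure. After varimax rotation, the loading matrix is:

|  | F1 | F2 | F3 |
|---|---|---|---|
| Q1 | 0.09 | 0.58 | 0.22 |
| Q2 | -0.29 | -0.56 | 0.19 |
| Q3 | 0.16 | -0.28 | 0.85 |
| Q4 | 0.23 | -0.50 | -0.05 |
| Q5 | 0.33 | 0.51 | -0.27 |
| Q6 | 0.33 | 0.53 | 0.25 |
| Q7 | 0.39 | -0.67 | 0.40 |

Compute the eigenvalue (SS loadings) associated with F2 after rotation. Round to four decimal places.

1.9683

SS loadings for F2 = 0.58² + (-0.56)² + (-0.28)² + (-0.50)² + 0.51² + 0.53² + (-0.67)² = 0.3364 + 0.3136 + 0.0784 + 0.2500 + 0.2601 + 0.2809 + 0.4489 = 1.9683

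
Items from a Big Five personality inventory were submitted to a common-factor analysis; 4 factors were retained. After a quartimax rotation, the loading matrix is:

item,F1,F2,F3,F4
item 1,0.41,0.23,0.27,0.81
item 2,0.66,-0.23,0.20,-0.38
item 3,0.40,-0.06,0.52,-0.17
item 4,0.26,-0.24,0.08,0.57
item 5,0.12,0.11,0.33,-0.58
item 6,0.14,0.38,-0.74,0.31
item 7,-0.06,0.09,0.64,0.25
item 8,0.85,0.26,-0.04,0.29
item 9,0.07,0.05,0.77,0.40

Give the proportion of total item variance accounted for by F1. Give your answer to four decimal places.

0.1774

SS loadings for F1 = 0.41² + 0.66² + 0.40² + 0.26² + 0.12² + 0.14² + (-0.06)² + 0.85² + 0.07² = 1.5963
Proportion of variance = 1.5963 / 9 = 0.1774.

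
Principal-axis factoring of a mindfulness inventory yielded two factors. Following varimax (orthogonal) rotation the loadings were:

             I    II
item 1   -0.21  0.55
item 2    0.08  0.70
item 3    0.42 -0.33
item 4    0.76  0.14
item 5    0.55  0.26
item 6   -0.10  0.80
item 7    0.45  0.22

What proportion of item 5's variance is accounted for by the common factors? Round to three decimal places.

h² = 0.55² + 0.26² = 0.3025 + 0.0676 = 0.3701

0.370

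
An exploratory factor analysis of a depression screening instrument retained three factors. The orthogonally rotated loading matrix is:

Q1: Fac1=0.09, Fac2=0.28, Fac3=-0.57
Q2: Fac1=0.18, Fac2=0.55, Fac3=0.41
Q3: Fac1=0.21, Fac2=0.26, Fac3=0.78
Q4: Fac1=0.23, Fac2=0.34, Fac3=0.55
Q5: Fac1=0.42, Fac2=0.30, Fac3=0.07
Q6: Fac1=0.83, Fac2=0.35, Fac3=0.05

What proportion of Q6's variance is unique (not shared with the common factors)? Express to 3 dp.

0.186

h² = 0.83² + 0.35² + 0.05² = 0.6889 + 0.1225 + 0.0025 = 0.8139
Uniqueness u² = 1 − h² = 1 − 0.8139 = 0.1861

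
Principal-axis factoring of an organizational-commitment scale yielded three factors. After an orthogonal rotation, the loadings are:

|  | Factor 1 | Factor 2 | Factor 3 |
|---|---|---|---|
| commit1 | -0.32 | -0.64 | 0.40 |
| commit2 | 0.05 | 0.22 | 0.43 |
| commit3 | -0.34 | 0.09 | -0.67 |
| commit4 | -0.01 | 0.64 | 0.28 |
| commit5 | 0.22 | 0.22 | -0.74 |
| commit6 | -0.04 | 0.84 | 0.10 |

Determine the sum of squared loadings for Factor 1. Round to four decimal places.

0.2706

SS loadings for Factor 1 = (-0.32)² + 0.05² + (-0.34)² + (-0.01)² + 0.22² + (-0.04)² = 0.1024 + 0.0025 + 0.1156 + 0.0001 + 0.0484 + 0.0016 = 0.2706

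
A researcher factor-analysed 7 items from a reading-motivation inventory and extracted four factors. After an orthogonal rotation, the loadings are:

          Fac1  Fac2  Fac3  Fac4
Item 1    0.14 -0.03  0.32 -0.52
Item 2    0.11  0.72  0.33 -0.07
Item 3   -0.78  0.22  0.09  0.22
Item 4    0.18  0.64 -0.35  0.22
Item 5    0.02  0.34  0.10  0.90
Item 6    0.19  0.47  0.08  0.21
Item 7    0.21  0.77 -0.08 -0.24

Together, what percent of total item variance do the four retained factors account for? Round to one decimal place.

61.5%

Communalities: 0.3933, 0.6443, 0.7133, 0.6129, 0.9360, 0.3075, 0.7010; Σh² = 4.3083.
Total variance with 7 standardized items is 7, so the solution explains 4.3083/7 = 0.6155 = 61.55%.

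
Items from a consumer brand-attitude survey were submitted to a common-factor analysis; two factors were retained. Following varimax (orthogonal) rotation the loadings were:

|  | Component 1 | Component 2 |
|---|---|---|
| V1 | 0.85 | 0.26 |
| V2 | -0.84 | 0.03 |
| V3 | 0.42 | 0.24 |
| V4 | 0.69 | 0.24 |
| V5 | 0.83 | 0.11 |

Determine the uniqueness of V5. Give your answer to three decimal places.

0.299

h² = 0.83² + 0.11² = 0.6889 + 0.0121 = 0.7010
Uniqueness u² = 1 − h² = 1 − 0.7010 = 0.2990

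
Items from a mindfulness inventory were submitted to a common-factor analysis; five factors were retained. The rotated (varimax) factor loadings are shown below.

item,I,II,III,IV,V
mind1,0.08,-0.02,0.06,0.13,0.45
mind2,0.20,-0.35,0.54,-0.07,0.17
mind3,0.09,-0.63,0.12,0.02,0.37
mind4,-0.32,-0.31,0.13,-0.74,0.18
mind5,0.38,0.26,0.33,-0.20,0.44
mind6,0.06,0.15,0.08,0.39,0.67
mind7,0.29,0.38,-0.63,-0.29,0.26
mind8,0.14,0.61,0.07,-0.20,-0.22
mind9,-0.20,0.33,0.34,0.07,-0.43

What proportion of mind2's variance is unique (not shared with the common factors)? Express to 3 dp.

h² = 0.20² + (-0.35)² + 0.54² + (-0.07)² + 0.17² = 0.0400 + 0.1225 + 0.2916 + 0.0049 + 0.0289 = 0.4879
Uniqueness u² = 1 − h² = 1 − 0.4879 = 0.5121

0.512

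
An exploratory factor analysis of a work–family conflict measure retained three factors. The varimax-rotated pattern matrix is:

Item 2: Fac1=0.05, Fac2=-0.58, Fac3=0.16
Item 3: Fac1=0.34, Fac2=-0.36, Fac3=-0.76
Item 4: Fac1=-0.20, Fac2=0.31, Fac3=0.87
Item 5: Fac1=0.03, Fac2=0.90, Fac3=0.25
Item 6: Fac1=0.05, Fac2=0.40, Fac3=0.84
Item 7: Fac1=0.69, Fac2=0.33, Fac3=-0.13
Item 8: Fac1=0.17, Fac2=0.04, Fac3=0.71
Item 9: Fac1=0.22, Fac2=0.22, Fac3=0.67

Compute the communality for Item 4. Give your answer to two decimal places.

h² = (-0.20)² + 0.31² + 0.87² = 0.0400 + 0.0961 + 0.7569 = 0.8930

0.89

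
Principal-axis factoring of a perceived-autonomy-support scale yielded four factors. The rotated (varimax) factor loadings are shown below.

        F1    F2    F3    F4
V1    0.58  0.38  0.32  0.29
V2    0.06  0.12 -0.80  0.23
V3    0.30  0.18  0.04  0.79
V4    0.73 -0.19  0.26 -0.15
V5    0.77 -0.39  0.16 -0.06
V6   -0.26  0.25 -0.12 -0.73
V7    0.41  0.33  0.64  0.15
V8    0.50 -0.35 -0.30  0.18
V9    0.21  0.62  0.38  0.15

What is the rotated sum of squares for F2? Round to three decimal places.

1.058

SS loadings for F2 = 0.38² + 0.12² + 0.18² + (-0.19)² + (-0.39)² + 0.25² + 0.33² + (-0.35)² + 0.62² = 0.1444 + 0.0144 + 0.0324 + 0.0361 + 0.1521 + 0.0625 + 0.1089 + 0.1225 + 0.3844 = 1.0577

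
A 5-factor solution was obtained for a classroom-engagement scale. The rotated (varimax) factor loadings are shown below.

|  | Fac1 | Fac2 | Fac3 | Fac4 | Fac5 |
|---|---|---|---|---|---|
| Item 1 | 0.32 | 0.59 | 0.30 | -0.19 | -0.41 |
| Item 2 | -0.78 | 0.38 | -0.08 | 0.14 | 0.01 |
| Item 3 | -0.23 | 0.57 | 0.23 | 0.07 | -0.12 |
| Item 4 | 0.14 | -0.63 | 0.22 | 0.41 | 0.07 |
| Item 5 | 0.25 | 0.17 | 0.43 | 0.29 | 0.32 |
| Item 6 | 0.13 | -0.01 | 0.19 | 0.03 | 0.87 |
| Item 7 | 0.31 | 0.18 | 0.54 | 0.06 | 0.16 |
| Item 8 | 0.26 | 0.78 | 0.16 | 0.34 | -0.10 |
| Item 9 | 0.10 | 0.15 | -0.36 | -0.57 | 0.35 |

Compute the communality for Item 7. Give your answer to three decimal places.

0.449

h² = 0.31² + 0.18² + 0.54² + 0.06² + 0.16² = 0.0961 + 0.0324 + 0.2916 + 0.0036 + 0.0256 = 0.4493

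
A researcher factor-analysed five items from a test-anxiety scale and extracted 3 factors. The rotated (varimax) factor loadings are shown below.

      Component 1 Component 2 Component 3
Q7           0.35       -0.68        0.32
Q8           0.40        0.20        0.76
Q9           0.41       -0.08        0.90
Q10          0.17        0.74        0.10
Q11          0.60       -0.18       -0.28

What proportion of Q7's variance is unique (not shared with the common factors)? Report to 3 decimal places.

h² = 0.35² + (-0.68)² + 0.32² = 0.1225 + 0.4624 + 0.1024 = 0.6873
Uniqueness u² = 1 − h² = 1 − 0.6873 = 0.3127

0.313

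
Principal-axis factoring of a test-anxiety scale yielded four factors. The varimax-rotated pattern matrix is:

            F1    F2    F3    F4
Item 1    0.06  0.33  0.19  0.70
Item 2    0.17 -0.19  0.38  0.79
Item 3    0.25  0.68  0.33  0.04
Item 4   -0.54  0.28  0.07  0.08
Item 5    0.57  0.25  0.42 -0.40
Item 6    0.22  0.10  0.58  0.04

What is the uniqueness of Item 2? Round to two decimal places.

0.17

h² = 0.17² + (-0.19)² + 0.38² + 0.79² = 0.0289 + 0.0361 + 0.1444 + 0.6241 = 0.8335
Uniqueness u² = 1 − h² = 1 − 0.8335 = 0.1665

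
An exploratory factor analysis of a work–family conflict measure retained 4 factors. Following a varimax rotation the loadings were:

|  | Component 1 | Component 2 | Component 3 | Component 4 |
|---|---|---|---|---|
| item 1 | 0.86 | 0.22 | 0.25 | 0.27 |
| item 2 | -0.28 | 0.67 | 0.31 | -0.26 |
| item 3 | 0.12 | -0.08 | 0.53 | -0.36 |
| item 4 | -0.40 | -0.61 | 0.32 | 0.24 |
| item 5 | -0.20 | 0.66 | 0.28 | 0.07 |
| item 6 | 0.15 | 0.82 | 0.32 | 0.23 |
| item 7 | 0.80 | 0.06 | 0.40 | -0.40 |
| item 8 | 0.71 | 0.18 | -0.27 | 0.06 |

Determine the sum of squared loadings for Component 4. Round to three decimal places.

0.549

SS loadings for Component 4 = 0.27² + (-0.26)² + (-0.36)² + 0.24² + 0.07² + 0.23² + (-0.40)² + 0.06² = 0.0729 + 0.0676 + 0.1296 + 0.0576 + 0.0049 + 0.0529 + 0.1600 + 0.0036 = 0.5491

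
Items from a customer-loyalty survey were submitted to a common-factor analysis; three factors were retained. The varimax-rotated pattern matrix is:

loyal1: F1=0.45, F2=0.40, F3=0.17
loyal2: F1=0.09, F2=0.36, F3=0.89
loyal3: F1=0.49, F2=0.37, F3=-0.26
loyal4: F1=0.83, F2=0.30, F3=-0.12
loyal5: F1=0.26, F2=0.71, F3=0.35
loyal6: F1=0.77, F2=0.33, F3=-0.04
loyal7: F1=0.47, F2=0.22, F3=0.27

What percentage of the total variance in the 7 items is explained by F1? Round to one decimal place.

28.9%

SS loadings for F1 = 0.45² + 0.09² + 0.49² + 0.83² + 0.26² + 0.77² + 0.47² = 2.0210
With 7 standardized items, total variance = 7. Proportion = 2.0210/7 = 0.2887 → 28.87%.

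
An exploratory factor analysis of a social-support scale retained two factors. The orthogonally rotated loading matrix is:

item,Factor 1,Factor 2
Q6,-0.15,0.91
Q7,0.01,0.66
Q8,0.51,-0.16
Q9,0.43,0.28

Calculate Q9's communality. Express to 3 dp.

0.263

h² = 0.43² + 0.28² = 0.1849 + 0.0784 = 0.2633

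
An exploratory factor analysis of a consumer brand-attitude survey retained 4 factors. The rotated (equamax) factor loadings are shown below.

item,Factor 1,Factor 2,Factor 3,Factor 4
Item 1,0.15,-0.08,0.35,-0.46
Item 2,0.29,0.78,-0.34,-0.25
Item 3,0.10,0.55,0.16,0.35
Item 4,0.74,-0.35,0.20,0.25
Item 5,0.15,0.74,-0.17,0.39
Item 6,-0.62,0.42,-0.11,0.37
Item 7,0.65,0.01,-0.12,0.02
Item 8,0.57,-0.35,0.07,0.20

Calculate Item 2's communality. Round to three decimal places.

0.871

h² = 0.29² + 0.78² + (-0.34)² + (-0.25)² = 0.0841 + 0.6084 + 0.1156 + 0.0625 = 0.8706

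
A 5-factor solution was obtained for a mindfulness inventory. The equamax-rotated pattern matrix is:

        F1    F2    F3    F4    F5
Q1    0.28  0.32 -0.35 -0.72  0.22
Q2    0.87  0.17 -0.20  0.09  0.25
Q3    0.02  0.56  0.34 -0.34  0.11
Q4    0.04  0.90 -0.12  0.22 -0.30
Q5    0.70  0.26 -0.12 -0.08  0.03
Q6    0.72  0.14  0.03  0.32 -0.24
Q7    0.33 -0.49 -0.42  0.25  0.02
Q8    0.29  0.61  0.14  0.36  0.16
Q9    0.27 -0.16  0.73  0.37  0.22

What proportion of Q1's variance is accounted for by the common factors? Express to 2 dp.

h² = 0.28² + 0.32² + (-0.35)² + (-0.72)² + 0.22² = 0.0784 + 0.1024 + 0.1225 + 0.5184 + 0.0484 = 0.8701

0.87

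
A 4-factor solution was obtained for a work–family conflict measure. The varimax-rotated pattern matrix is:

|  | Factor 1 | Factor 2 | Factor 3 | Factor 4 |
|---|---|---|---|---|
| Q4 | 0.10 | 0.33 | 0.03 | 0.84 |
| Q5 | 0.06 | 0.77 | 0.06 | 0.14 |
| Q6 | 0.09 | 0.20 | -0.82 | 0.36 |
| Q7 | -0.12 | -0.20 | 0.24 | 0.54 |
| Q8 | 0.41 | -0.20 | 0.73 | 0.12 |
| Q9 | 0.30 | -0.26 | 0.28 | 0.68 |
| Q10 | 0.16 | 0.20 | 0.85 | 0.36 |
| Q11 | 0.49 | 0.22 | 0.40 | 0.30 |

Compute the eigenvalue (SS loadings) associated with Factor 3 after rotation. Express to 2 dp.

SS loadings for Factor 3 = 0.03² + 0.06² + (-0.82)² + 0.24² + 0.73² + 0.28² + 0.85² + 0.40² = 0.0009 + 0.0036 + 0.6724 + 0.0576 + 0.5329 + 0.0784 + 0.7225 + 0.1600 = 2.2283

2.23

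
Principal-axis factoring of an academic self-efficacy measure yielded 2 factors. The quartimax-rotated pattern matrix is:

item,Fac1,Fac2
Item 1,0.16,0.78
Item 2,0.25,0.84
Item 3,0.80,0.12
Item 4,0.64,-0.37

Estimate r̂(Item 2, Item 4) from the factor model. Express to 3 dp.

r̂ = Σ λ_i·λ_j across factors = (0.25)(0.64) + (0.84)(-0.37)
  = +0.1600 -0.3108 = -0.1508

-0.151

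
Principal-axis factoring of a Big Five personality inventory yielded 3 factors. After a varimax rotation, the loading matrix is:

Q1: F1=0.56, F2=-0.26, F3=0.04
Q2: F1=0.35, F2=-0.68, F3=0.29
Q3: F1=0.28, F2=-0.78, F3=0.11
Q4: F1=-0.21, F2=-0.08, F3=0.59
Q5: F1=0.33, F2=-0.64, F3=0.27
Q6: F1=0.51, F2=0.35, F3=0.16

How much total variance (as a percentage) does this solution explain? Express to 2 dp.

SS loadings by factor: 0.9276, 1.6769, 0.5444; total = 3.1489.
Total variance with 6 standardized items is 6, so the solution explains 3.1489/6 = 0.5248 = 52.48%.

52.48%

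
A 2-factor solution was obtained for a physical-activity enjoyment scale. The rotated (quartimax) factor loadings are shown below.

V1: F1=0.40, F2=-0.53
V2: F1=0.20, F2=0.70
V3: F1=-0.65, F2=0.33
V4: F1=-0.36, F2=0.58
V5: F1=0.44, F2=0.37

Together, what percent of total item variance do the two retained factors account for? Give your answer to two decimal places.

45.98%

Communalities: 0.4409, 0.5300, 0.5314, 0.4660, 0.3305; Σh² = 2.2988.
Total variance with 5 standardized items is 5, so the solution explains 2.2988/5 = 0.4598 = 45.98%.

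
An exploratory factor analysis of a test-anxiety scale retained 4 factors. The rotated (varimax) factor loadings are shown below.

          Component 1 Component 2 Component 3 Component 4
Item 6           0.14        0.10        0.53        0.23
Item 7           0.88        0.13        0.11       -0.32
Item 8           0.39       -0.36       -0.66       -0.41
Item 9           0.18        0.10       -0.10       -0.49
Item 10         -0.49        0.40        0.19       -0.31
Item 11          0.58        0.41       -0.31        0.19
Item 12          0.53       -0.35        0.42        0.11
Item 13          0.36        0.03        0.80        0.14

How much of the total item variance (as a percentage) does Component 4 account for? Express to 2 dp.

9.09%

SS loadings for Component 4 = 0.23² + (-0.32)² + (-0.41)² + (-0.49)² + (-0.31)² + 0.19² + 0.11² + 0.14² = 0.7274
With 8 standardized items, total variance = 8. Proportion = 0.7274/8 = 0.0909 → 9.09%.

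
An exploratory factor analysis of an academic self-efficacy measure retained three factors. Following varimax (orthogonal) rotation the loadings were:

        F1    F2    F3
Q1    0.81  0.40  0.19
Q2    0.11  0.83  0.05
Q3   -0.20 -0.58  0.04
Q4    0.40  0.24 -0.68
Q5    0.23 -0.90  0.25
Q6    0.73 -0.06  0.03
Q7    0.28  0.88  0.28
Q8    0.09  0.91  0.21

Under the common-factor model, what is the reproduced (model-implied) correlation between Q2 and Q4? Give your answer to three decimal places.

0.209

r̂ = Σ λ_i·λ_j across factors = (0.11)(0.40) + (0.83)(0.24) + (0.05)(-0.68)
  = +0.0440 +0.1992 -0.0340 = 0.2092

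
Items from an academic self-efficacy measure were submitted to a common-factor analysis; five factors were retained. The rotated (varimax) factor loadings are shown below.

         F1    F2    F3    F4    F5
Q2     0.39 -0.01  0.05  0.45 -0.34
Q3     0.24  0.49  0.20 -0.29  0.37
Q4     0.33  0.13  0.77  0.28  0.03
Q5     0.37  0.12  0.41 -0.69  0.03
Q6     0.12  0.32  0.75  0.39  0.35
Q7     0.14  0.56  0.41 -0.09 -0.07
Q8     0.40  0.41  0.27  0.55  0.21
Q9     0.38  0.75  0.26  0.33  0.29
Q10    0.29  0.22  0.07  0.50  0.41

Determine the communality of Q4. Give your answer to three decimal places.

h² = 0.33² + 0.13² + 0.77² + 0.28² + 0.03² = 0.1089 + 0.0169 + 0.5929 + 0.0784 + 0.0009 = 0.7980

0.798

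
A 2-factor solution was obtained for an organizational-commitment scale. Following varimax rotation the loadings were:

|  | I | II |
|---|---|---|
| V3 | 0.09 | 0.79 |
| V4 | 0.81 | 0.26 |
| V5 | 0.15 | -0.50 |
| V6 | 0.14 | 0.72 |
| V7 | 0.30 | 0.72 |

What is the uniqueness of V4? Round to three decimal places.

0.276

h² = 0.81² + 0.26² = 0.6561 + 0.0676 = 0.7237
Uniqueness u² = 1 − h² = 1 − 0.7237 = 0.2763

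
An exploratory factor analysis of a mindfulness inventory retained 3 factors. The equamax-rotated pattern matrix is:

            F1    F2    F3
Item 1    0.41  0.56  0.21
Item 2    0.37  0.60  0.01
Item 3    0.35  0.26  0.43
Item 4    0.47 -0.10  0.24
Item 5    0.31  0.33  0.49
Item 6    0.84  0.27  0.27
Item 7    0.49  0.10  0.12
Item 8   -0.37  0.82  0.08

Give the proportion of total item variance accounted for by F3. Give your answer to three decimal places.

SS loadings for F3 = 0.21² + 0.01² + 0.43² + 0.24² + 0.49² + 0.27² + 0.12² + 0.08² = 0.6205
Proportion of variance = 0.6205 / 8 = 0.0776.

0.078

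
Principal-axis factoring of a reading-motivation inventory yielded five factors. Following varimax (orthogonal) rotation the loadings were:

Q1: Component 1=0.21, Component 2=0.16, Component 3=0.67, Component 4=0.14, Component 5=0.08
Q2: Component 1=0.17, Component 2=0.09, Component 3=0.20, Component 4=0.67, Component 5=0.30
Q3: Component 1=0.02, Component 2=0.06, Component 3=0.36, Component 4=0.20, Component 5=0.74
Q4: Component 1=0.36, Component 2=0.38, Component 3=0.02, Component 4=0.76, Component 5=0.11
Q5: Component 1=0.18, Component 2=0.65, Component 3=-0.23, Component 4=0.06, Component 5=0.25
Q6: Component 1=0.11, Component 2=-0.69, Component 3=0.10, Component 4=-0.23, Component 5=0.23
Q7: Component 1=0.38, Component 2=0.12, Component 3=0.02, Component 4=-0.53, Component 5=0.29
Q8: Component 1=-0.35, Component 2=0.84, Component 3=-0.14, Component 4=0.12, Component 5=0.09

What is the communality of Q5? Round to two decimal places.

h² = 0.18² + 0.65² + (-0.23)² + 0.06² + 0.25² = 0.0324 + 0.4225 + 0.0529 + 0.0036 + 0.0625 = 0.5739

0.57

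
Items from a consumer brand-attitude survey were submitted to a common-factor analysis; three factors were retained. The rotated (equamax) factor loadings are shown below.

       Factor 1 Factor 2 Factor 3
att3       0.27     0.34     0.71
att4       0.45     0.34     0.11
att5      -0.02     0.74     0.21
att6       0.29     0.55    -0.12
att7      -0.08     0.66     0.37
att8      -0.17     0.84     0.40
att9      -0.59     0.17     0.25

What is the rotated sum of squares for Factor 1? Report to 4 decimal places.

0.7433

SS loadings for Factor 1 = 0.27² + 0.45² + (-0.02)² + 0.29² + (-0.08)² + (-0.17)² + (-0.59)² = 0.0729 + 0.2025 + 0.0004 + 0.0841 + 0.0064 + 0.0289 + 0.3481 = 0.7433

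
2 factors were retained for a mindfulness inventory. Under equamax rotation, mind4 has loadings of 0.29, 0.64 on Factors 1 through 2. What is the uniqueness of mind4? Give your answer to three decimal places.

h² = 0.29² + 0.64² = 0.0841 + 0.4096 = 0.4937
Uniqueness u² = 1 − h² = 1 − 0.4937 = 0.5063

0.506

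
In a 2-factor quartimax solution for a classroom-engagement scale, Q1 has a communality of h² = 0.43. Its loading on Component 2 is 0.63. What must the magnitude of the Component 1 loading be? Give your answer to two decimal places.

Under orthogonal rotation h² = Σλ², so λ_Component 1² = h² − (0.3969) = 0.43 − 0.3969 = 0.0331.
|λ| = √0.0331 = 0.1819.

0.18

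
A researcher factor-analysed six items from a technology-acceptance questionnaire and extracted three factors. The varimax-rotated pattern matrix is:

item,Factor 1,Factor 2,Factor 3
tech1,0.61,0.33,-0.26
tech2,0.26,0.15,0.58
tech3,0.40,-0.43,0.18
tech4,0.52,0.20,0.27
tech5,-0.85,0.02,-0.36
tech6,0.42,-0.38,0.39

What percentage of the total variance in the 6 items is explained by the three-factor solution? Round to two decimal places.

51.02%

Communalities: 0.5486, 0.4265, 0.3773, 0.3833, 0.8525, 0.4729; Σh² = 3.0611.
Total variance with 6 standardized items is 6, so the solution explains 3.0611/6 = 0.5102 = 51.02%.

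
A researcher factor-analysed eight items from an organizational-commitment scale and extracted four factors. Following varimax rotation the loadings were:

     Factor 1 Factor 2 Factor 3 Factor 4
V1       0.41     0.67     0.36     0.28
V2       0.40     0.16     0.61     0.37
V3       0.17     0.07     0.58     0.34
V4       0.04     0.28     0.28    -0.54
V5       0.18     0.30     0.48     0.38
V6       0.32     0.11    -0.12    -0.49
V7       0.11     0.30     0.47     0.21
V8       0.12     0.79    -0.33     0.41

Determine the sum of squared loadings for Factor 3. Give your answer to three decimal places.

1.491

SS loadings for Factor 3 = 0.36² + 0.61² + 0.58² + 0.28² + 0.48² + (-0.12)² + 0.47² + (-0.33)² = 0.1296 + 0.3721 + 0.3364 + 0.0784 + 0.2304 + 0.0144 + 0.2209 + 0.1089 = 1.4911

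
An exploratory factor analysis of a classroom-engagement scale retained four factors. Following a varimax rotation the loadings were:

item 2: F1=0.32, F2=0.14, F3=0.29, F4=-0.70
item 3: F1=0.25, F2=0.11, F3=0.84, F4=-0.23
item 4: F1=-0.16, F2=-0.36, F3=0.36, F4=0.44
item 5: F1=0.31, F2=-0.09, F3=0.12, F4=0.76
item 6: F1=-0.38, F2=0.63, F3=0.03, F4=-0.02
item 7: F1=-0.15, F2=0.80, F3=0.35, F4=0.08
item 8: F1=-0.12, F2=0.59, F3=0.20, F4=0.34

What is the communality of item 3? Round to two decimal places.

0.83

h² = 0.25² + 0.11² + 0.84² + (-0.23)² = 0.0625 + 0.0121 + 0.7056 + 0.0529 = 0.8331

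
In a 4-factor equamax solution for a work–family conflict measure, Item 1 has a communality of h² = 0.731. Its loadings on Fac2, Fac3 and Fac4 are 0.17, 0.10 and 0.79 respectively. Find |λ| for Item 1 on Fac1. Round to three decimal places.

Under orthogonal rotation h² = Σλ², so λ_Fac1² = h² − (0.6630) = 0.731 − 0.6630 = 0.0680.
|λ| = √0.0680 = 0.2608.

0.261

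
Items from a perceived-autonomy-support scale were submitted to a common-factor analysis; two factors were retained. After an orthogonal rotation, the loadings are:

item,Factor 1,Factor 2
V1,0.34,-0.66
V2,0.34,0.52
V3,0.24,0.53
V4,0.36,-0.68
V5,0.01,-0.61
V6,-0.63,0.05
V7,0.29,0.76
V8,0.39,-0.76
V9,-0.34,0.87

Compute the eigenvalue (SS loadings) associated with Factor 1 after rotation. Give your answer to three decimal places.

SS loadings for Factor 1 = 0.34² + 0.34² + 0.24² + 0.36² + 0.01² + (-0.63)² + 0.29² + 0.39² + (-0.34)² = 0.1156 + 0.1156 + 0.0576 + 0.1296 + 0.0001 + 0.3969 + 0.0841 + 0.1521 + 0.1156 = 1.1672

1.167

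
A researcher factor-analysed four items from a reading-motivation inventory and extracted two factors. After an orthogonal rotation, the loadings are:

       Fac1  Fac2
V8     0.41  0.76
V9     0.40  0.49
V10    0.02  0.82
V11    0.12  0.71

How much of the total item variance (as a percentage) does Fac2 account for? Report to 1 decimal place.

49.9%

SS loadings for Fac2 = 0.76² + 0.49² + 0.82² + 0.71² = 1.9942
With 4 standardized items, total variance = 4. Proportion = 1.9942/4 = 0.4985 → 49.85%.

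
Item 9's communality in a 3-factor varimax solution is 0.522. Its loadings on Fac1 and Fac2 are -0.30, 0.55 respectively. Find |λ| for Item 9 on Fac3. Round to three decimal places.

Under orthogonal rotation h² = Σλ², so λ_Fac3² = h² − (0.3925) = 0.522 − 0.3925 = 0.1295.
|λ| = √0.1295 = 0.3599.

0.360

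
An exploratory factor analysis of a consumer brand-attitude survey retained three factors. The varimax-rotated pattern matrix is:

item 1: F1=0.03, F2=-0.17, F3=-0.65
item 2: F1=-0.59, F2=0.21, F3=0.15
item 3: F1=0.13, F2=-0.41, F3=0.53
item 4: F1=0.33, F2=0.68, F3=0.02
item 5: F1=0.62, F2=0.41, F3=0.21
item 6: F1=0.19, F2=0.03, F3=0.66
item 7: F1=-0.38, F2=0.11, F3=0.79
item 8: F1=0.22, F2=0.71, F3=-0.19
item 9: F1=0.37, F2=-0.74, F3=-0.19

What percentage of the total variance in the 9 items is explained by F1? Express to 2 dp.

SS loadings for F1 = 0.03² + (-0.59)² + 0.13² + 0.33² + 0.62² + 0.19² + (-0.38)² + 0.22² + 0.37² = 1.2250
With 9 standardized items, total variance = 9. Proportion = 1.2250/9 = 0.1361 → 13.61%.

13.61%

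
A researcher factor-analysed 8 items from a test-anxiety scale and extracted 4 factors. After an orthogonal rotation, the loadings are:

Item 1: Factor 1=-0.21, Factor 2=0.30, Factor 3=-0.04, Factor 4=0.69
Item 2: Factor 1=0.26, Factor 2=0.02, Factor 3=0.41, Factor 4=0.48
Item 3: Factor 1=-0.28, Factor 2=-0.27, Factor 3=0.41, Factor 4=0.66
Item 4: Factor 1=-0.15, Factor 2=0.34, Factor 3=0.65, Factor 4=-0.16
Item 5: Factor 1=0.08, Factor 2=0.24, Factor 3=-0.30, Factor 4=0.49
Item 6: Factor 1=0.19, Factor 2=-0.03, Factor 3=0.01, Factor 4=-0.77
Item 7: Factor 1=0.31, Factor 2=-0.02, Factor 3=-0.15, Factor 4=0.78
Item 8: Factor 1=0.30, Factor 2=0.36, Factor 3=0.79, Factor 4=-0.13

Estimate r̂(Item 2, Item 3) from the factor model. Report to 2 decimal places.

r̂ = Σ λ_i·λ_j across factors = (0.26)(-0.28) + (0.02)(-0.27) + (0.41)(0.41) + (0.48)(0.66)
  = -0.0728 -0.0054 +0.1681 +0.3168 = 0.4067

0.41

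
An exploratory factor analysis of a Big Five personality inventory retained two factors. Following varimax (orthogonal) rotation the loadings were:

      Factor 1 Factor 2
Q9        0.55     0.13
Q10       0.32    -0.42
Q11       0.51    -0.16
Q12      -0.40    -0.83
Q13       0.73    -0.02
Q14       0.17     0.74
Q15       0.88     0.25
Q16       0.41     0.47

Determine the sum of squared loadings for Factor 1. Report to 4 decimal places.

2.3293

SS loadings for Factor 1 = 0.55² + 0.32² + 0.51² + (-0.40)² + 0.73² + 0.17² + 0.88² + 0.41² = 0.3025 + 0.1024 + 0.2601 + 0.1600 + 0.5329 + 0.0289 + 0.7744 + 0.1681 = 2.3293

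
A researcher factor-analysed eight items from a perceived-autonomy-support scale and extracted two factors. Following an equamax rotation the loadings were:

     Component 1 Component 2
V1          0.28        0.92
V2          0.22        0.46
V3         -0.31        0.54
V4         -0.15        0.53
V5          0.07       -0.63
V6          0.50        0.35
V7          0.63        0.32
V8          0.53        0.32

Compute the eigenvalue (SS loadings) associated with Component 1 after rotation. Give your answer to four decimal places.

SS loadings for Component 1 = 0.28² + 0.22² + (-0.31)² + (-0.15)² + 0.07² + 0.50² + 0.63² + 0.53² = 0.0784 + 0.0484 + 0.0961 + 0.0225 + 0.0049 + 0.2500 + 0.3969 + 0.2809 = 1.1781

1.1781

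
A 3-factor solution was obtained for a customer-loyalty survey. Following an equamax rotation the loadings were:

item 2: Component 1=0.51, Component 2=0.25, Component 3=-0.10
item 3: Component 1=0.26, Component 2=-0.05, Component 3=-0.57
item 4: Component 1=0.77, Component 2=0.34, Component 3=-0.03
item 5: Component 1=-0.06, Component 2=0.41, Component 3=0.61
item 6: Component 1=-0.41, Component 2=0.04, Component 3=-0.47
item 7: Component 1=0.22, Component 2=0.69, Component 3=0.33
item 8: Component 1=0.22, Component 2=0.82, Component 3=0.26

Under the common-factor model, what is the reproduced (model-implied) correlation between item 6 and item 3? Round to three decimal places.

r̂ = Σ λ_i·λ_j across factors = (-0.41)(0.26) + (0.04)(-0.05) + (-0.47)(-0.57)
  = -0.1066 -0.0020 +0.2679 = 0.1593

0.159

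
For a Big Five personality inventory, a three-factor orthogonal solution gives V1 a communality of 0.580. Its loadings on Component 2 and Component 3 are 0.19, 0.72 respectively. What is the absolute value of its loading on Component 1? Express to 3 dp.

0.160

Under orthogonal rotation h² = Σλ², so λ_Component 1² = h² − (0.5545) = 0.580 − 0.5545 = 0.0255.
|λ| = √0.0255 = 0.1597.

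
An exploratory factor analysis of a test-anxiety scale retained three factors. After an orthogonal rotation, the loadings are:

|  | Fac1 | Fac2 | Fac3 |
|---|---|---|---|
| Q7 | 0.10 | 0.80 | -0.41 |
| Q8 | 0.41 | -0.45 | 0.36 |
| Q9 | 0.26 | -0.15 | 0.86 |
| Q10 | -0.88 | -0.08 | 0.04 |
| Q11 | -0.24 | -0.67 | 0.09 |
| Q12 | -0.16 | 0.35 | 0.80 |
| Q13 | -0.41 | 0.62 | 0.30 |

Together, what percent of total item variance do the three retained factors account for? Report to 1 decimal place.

69.7%

SS loadings by factor: 1.2714, 1.8272, 1.7770; total = 4.8756.
Total variance with 7 standardized items is 7, so the solution explains 4.8756/7 = 0.6965 = 69.65%.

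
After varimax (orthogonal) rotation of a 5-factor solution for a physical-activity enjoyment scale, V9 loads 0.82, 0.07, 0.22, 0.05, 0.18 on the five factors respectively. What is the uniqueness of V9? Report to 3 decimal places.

h² = 0.82² + 0.07² + 0.22² + 0.05² + 0.18² = 0.6724 + 0.0049 + 0.0484 + 0.0025 + 0.0324 = 0.7606
Uniqueness u² = 1 − h² = 1 − 0.7606 = 0.2394

0.239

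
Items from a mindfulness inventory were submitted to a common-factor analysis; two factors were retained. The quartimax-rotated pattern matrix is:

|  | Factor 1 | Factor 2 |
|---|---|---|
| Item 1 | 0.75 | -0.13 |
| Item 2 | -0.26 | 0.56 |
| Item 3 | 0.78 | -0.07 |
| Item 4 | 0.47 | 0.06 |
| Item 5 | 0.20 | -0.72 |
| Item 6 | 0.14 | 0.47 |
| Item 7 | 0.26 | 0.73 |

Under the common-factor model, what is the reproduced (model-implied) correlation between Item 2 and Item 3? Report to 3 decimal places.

-0.242

r̂ = Σ λ_i·λ_j across factors = (-0.26)(0.78) + (0.56)(-0.07)
  = -0.2028 -0.0392 = -0.2420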